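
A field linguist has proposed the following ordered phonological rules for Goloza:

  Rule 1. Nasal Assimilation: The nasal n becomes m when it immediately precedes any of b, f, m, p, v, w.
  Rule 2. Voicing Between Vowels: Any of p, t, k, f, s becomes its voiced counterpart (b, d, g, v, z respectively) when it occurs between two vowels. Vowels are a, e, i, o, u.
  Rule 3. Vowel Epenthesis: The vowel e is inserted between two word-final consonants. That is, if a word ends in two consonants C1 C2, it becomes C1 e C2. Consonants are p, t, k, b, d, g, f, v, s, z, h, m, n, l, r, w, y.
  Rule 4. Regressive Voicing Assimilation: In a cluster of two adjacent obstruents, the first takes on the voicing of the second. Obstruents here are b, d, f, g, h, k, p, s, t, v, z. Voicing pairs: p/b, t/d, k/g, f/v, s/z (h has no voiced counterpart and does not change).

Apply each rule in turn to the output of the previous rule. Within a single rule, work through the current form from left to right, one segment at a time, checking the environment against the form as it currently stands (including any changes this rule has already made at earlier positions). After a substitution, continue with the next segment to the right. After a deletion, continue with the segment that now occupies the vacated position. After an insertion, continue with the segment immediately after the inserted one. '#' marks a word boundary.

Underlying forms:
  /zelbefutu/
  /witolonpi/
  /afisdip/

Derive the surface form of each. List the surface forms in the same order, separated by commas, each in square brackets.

/zelbefutu/:
  Rule 1 Nasal Assimilation: no change — [zelbefutu]
  Rule 2 Voicing Between Vowels: [zelbefutu] → [zelbevudu]
  Rule 3 Vowel Epenthesis: no change — [zelbevudu]
  Rule 4 Regressive Voicing Assimilation: no change — [zelbevudu]
/witolonpi/:
  Rule 1 Nasal Assimilation: [witolonpi] → [witolompi]
  Rule 2 Voicing Between Vowels: [witolompi] → [widolompi]
  Rule 3 Vowel Epenthesis: no change — [widolompi]
  Rule 4 Regressive Voicing Assimilation: no change — [widolompi]
/afisdip/:
  Rule 1 Nasal Assimilation: no change — [afisdip]
  Rule 2 Voicing Between Vowels: [afisdip] → [avisdip]
  Rule 3 Vowel Epenthesis: no change — [avisdip]
  Rule 4 Regressive Voicing Assimilation: [avisdip] → [avizdip]

[zelbevudu], [widolompi], [avizdip]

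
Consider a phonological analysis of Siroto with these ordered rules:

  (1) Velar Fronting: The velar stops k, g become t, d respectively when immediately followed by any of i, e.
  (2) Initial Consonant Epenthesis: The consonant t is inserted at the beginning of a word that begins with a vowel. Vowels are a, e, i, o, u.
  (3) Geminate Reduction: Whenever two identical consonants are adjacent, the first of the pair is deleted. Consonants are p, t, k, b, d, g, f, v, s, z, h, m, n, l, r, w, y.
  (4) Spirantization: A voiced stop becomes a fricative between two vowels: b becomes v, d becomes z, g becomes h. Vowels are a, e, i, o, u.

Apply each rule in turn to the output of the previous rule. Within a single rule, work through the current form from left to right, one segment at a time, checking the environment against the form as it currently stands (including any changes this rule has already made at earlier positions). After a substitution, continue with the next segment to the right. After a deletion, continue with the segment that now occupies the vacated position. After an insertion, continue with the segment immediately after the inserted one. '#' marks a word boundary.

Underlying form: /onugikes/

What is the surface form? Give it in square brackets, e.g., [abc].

[tonuzites]

(1) Velar Fronting: [onugikes] → [onudites]
(2) Initial Consonant Epenthesis: [onudites] → [tonudites]
(3) Geminate Reduction: no change — [tonudites]
(4) Spirantization: [tonudites] → [tonuzites]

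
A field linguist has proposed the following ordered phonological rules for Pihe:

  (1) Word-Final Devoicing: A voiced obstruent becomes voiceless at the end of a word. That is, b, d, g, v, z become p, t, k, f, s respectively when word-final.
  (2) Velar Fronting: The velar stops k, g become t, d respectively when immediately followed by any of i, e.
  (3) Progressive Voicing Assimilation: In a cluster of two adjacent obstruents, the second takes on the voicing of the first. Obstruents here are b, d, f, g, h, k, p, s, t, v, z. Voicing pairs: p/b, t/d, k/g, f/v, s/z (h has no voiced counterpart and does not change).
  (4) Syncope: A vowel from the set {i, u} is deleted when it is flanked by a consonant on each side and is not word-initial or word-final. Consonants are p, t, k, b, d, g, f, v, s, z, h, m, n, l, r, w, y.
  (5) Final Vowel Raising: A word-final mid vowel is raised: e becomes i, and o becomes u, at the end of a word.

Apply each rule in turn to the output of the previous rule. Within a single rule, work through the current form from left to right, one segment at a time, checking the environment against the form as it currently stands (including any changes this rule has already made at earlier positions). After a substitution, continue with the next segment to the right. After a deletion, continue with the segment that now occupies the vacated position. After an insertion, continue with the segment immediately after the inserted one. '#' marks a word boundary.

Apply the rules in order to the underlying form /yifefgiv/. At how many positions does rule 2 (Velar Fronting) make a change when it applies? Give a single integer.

(1) Word-Final Devoicing: [yifefgiv] → [yifefgif]
(2) Velar Fronting: [yifefgif] → [yifefdif]
(3) Progressive Voicing Assimilation: [yifefdif] → [yifeftif]
(4) Syncope: [yifeftif] → [yfeftf]
(5) Final Vowel Raising: no change — [yfeftf]
Rule 2 changed 1 position(s).

1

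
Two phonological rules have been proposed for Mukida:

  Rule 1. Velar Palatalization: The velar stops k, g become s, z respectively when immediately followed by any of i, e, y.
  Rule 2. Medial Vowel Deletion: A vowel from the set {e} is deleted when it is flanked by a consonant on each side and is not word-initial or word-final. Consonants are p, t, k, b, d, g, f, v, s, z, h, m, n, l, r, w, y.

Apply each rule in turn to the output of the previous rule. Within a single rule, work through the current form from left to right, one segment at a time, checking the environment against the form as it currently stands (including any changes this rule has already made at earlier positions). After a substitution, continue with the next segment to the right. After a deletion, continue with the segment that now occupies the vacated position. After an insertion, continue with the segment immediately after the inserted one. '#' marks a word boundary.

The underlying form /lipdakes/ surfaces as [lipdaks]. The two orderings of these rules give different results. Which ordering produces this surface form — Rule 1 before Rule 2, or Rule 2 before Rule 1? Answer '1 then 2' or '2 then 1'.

Order 1 then 2:
  1 Velar Palatalization: [lipdakes] → [lipdases]
  2 Medial Vowel Deletion: [lipdases] → [lipdass]
  result: [lipdass]
Order 2 then 1:
  2 Medial Vowel Deletion: [lipdakes] → [lipdaks]
  1 Velar Palatalization: no change — [lipdaks]
  result: [lipdaks]

2 then 1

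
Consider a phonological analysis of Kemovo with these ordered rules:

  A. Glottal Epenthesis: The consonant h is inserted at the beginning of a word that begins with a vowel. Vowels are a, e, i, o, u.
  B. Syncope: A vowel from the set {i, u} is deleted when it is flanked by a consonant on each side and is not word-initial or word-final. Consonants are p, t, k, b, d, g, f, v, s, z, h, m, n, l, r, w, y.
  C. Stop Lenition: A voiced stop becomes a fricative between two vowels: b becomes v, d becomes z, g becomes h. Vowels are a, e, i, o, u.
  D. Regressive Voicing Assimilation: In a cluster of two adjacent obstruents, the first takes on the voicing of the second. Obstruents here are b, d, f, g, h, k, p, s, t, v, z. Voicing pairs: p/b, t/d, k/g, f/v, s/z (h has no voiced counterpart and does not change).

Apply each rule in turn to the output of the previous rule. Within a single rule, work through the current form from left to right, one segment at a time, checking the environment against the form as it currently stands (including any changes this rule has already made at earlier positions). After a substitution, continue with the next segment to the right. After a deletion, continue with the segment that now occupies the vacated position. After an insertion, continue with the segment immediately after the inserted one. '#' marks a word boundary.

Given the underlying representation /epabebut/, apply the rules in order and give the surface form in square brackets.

A Glottal Epenthesis: [epabebut] → [hepabebut]
B Syncope: [hepabebut] → [hepabebt]
C Stop Lenition: [hepabebt] → [hepavebt]
D Regressive Voicing Assimilation: [hepavebt] → [hepavept]

[hepavept]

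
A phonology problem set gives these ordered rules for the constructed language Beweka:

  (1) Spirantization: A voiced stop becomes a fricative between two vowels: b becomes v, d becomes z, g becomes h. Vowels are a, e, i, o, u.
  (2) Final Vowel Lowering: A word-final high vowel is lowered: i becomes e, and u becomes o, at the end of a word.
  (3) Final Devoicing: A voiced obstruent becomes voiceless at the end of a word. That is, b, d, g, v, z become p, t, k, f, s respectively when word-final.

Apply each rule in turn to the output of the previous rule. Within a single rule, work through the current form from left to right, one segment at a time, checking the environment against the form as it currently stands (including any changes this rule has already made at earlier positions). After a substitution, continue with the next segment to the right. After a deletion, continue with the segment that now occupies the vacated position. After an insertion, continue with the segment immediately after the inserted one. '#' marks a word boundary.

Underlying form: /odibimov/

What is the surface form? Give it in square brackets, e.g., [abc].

[ozivimof]

(1) Spirantization: [odibimov] → [ozivimov]
(2) Final Vowel Lowering: no change — [ozivimov]
(3) Final Devoicing: [ozivimov] → [ozivimof]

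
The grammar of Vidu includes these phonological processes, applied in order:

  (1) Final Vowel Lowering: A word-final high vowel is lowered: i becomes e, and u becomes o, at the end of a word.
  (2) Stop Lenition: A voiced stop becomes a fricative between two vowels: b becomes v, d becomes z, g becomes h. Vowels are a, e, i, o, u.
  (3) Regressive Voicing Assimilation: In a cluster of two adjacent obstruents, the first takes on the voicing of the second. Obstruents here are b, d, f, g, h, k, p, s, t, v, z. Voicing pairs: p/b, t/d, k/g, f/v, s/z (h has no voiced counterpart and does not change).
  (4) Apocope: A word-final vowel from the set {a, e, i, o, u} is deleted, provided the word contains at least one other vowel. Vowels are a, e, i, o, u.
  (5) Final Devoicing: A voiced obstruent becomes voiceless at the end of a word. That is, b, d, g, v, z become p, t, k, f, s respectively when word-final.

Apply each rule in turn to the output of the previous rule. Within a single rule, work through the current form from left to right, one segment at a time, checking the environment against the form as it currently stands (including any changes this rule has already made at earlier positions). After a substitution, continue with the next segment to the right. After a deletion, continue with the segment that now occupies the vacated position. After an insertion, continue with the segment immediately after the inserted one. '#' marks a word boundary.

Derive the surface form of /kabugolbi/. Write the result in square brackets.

[kavuholp]

(1) Final Vowel Lowering: [kabugolbi] → [kabugolbe]
(2) Stop Lenition: [kabugolbe] → [kavuholbe]
(3) Regressive Voicing Assimilation: no change — [kavuholbe]
(4) Apocope: [kavuholbe] → [kavuholb]
(5) Final Devoicing: [kavuholb] → [kavuholp]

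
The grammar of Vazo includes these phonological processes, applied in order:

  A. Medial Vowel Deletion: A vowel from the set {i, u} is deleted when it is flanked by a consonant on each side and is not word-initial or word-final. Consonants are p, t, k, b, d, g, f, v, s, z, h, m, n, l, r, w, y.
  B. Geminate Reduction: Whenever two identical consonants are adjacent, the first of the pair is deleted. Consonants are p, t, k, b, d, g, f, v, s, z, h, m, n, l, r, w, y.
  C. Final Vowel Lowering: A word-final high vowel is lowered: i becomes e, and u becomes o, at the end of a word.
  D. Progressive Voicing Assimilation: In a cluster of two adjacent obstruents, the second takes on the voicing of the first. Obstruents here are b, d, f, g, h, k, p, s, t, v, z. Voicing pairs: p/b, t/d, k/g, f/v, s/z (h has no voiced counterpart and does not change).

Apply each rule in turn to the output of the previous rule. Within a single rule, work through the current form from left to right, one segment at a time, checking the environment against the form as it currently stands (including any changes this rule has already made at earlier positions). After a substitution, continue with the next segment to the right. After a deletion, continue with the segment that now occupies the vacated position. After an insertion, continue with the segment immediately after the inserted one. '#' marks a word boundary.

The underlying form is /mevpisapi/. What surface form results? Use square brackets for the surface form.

[mevbzape]

A Medial Vowel Deletion: [mevpisapi] → [mevpsapi]
B Geminate Reduction: no change — [mevpsapi]
C Final Vowel Lowering: [mevpsapi] → [mevpsape]
D Progressive Voicing Assimilation: [mevpsape] → [mevbzape]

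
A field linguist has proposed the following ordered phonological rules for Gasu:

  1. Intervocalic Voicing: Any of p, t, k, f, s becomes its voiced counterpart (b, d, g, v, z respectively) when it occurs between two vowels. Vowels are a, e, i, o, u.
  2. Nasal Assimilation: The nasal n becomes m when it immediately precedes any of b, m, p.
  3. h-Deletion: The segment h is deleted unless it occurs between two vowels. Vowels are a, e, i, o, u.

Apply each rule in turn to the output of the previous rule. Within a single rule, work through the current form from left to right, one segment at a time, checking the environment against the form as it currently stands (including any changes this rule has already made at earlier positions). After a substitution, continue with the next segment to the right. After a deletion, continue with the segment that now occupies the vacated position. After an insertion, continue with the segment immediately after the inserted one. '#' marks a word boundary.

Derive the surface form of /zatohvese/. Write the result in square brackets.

[zadoveze]

1 Intervocalic Voicing: [zatohvese] → [zadohveze]
2 Nasal Assimilation: no change — [zadohveze]
3 h-Deletion: [zadohveze] → [zadoveze]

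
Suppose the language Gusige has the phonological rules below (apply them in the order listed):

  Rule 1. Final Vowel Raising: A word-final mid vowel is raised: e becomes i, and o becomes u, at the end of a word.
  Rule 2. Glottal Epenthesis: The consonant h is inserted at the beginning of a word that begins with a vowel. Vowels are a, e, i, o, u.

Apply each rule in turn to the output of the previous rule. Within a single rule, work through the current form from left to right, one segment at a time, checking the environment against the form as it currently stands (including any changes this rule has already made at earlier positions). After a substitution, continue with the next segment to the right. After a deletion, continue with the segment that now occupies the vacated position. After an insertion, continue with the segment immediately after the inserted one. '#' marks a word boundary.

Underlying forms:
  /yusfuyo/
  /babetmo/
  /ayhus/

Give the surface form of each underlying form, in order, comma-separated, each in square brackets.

[yusfuyu], [babetmu], [hayhus]

/yusfuyo/:
  Rule 1 Final Vowel Raising: [yusfuyo] → [yusfuyu]
  Rule 2 Glottal Epenthesis: no change — [yusfuyu]
/babetmo/:
  Rule 1 Final Vowel Raising: [babetmo] → [babetmu]
  Rule 2 Glottal Epenthesis: no change — [babetmu]
/ayhus/:
  Rule 1 Final Vowel Raising: no change — [ayhus]
  Rule 2 Glottal Epenthesis: [ayhus] → [hayhus]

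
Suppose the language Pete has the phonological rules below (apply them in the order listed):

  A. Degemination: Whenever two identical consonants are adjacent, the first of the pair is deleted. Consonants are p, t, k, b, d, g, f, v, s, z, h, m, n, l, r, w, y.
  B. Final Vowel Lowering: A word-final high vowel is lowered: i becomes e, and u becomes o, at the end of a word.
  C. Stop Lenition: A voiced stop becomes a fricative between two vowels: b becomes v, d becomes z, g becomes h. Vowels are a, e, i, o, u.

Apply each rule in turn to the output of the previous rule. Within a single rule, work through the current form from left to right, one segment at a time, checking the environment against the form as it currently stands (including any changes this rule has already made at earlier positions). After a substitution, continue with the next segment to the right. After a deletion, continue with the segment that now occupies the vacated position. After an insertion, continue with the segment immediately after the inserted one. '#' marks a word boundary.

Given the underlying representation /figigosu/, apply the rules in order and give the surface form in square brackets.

[fihihoso]

A Degemination: no change — [figigosu]
B Final Vowel Lowering: [figigosu] → [figigoso]
C Stop Lenition: [figigoso] → [fihihoso]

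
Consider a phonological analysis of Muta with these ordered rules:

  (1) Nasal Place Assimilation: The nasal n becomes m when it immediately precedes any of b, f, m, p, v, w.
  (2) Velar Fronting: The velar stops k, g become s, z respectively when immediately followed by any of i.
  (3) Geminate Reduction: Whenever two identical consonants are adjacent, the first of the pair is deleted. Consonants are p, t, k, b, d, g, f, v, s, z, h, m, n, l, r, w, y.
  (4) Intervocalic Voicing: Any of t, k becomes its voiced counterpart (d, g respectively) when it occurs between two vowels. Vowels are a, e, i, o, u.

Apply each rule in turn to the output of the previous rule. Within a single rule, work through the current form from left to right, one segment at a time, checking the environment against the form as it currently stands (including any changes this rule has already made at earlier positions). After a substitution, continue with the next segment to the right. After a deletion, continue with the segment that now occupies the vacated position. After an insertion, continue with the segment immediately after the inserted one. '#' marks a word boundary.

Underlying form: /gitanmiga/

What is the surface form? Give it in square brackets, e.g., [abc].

[zidamiga]

(1) Nasal Place Assimilation: [gitanmiga] → [gitammiga]
(2) Velar Fronting: [gitammiga] → [zitammiga]
(3) Geminate Reduction: [zitammiga] → [zitamiga]
(4) Intervocalic Voicing: [zitamiga] → [zidamiga]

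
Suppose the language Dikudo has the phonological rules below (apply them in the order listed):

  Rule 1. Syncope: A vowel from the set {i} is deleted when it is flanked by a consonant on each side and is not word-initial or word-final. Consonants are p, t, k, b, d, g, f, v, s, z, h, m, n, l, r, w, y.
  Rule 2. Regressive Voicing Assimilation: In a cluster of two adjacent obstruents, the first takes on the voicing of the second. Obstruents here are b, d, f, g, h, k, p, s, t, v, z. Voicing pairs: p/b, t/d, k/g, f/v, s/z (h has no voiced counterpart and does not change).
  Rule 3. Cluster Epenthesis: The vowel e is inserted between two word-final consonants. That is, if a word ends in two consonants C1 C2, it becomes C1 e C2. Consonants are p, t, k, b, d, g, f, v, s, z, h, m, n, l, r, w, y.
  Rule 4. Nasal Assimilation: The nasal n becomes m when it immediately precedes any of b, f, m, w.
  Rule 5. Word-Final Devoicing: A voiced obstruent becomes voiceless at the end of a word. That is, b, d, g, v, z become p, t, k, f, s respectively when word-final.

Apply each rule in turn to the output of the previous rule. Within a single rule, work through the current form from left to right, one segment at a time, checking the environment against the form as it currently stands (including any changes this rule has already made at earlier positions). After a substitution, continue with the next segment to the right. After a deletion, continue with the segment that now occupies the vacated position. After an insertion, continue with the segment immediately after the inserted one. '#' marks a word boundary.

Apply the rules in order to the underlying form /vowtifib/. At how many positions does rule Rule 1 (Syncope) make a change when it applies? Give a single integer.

2

Rule 1 Syncope: [vowtifib] → [vowtfb]
Rule 2 Regressive Voicing Assimilation: [vowtfb] → [vowtvb]
Rule 3 Cluster Epenthesis: [vowtvb] → [vowtveb]
Rule 4 Nasal Assimilation: no change — [vowtveb]
Rule 5 Word-Final Devoicing: [vowtveb] → [vowtvep]
Rule Rule 1 changed 2 position(s).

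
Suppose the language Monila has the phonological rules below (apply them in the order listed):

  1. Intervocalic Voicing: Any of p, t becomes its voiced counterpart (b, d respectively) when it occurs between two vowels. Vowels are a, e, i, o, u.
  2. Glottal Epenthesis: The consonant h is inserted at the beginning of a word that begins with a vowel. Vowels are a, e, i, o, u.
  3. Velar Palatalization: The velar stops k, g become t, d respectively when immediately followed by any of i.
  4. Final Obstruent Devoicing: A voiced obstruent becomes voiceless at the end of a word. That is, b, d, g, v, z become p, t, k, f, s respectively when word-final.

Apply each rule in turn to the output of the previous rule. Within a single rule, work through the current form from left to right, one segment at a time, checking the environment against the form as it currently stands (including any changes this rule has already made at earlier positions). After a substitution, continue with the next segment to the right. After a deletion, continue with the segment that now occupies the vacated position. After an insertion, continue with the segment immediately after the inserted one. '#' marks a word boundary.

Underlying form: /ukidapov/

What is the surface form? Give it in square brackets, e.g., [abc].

[hutidabof]

1 Intervocalic Voicing: [ukidapov] → [ukidabov]
2 Glottal Epenthesis: [ukidabov] → [hukidabov]
3 Velar Palatalization: [hukidabov] → [hutidabov]
4 Final Obstruent Devoicing: [hutidabov] → [hutidabof]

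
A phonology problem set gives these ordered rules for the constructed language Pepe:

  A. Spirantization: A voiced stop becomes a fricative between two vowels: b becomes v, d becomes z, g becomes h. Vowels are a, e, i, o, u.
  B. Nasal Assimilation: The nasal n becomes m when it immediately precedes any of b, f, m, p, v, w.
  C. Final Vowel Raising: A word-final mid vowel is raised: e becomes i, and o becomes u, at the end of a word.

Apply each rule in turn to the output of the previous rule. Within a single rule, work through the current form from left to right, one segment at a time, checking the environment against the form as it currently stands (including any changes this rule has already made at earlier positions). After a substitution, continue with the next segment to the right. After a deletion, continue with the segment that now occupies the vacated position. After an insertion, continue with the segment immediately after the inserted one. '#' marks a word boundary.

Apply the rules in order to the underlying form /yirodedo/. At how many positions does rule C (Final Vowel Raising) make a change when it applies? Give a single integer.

A Spirantization: [yirodedo] → [yirozezo]
B Nasal Assimilation: no change — [yirozezo]
C Final Vowel Raising: [yirozezo] → [yirozezu]
Rule C changed 1 position(s).

1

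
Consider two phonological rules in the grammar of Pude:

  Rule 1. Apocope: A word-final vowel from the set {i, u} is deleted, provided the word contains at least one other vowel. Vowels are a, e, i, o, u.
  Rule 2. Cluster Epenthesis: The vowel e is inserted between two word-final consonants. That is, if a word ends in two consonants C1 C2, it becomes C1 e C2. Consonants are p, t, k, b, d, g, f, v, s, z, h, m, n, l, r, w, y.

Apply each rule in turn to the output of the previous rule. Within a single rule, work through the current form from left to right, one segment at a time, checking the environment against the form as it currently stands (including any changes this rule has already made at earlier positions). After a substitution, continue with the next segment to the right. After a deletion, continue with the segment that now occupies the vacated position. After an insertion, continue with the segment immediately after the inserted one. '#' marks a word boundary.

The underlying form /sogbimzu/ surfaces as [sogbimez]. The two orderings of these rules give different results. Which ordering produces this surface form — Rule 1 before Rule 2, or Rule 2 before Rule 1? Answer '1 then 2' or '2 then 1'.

1 then 2

Order 1 then 2:
  1 Apocope: [sogbimzu] → [sogbimz]
  2 Cluster Epenthesis: [sogbimz] → [sogbimez]
  result: [sogbimez]
Order 2 then 1:
  2 Cluster Epenthesis: no change — [sogbimzu]
  1 Apocope: [sogbimzu] → [sogbimz]
  result: [sogbimz]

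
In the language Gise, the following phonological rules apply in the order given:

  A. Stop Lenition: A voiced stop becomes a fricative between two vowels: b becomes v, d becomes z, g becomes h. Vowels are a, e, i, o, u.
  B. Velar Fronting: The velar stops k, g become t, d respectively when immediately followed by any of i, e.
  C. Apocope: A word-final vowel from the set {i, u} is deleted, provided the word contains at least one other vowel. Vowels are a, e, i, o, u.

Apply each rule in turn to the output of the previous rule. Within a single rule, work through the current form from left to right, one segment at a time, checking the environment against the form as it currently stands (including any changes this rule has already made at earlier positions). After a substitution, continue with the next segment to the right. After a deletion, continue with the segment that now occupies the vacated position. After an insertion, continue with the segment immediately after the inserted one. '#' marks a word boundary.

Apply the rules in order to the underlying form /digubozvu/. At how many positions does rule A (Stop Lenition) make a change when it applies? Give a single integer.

A Stop Lenition: [digubozvu] → [dihuvozvu]
B Velar Fronting: no change — [dihuvozvu]
C Apocope: [dihuvozvu] → [dihuvozv]
Rule A changed 2 position(s).

2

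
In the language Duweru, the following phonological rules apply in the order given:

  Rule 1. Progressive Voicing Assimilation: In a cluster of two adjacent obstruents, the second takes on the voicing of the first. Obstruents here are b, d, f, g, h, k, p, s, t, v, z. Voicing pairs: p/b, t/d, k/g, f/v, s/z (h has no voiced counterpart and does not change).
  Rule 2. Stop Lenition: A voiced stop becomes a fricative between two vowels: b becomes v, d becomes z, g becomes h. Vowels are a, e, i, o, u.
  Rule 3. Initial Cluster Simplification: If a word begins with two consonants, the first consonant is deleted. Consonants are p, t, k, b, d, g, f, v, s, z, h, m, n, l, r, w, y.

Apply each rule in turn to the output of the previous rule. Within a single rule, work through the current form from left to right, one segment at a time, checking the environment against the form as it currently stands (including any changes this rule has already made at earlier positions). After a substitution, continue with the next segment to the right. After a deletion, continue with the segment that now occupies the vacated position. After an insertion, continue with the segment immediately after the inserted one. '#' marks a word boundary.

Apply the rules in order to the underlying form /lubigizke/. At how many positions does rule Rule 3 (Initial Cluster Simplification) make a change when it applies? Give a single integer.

0

Rule 1 Progressive Voicing Assimilation: [lubigizke] → [lubigizge]
Rule 2 Stop Lenition: [lubigizge] → [luvihizge]
Rule 3 Initial Cluster Simplification: no change — [luvihizge]
Rule Rule 3 changed 0 position(s).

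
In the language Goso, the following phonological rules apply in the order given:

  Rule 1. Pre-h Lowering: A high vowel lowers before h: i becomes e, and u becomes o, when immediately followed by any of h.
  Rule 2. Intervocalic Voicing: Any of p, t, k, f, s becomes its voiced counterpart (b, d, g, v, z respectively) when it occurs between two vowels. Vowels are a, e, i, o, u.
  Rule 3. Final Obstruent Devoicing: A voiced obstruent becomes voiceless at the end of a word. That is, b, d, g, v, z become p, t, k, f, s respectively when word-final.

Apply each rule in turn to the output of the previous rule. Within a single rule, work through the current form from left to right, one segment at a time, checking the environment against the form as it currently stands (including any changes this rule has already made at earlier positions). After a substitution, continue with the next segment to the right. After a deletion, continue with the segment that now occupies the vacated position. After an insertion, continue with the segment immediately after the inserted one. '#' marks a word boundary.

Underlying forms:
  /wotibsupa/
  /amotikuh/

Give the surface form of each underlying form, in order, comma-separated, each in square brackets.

/wotibsupa/:
  Rule 1 Pre-h Lowering: no change — [wotibsupa]
  Rule 2 Intervocalic Voicing: [wotibsupa] → [wodibsuba]
  Rule 3 Final Obstruent Devoicing: no change — [wodibsuba]
/amotikuh/:
  Rule 1 Pre-h Lowering: [amotikuh] → [amotikoh]
  Rule 2 Intervocalic Voicing: [amotikoh] → [amodigoh]
  Rule 3 Final Obstruent Devoicing: no change — [amodigoh]

[wodibsuba], [amodigoh]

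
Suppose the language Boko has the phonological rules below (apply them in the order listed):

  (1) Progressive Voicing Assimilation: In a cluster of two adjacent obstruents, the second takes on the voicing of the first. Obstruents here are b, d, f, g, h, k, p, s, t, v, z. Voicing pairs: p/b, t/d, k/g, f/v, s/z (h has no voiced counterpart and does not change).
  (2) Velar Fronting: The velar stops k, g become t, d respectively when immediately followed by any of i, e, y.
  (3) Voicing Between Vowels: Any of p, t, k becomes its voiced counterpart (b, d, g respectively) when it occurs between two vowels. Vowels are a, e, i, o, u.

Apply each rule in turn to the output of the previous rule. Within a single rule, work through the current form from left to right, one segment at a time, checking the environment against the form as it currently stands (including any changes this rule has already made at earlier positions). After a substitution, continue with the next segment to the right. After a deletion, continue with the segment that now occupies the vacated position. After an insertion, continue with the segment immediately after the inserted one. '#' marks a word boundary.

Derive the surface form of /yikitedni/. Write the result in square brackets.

(1) Progressive Voicing Assimilation: no change — [yikitedni]
(2) Velar Fronting: [yikitedni] → [yititedni]
(3) Voicing Between Vowels: [yititedni] → [yididedni]

[yididedni]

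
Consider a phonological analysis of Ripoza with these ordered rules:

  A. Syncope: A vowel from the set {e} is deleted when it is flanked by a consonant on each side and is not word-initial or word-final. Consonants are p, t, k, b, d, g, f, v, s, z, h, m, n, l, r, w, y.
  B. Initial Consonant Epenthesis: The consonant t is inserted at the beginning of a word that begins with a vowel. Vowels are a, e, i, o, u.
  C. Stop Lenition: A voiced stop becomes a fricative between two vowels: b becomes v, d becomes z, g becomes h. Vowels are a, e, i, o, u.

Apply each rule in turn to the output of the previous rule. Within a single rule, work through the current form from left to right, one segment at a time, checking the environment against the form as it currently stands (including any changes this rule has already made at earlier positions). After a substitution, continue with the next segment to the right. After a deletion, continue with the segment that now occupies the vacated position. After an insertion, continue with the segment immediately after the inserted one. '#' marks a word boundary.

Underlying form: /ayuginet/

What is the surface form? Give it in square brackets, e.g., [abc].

A Syncope: [ayuginet] → [ayugint]
B Initial Consonant Epenthesis: [ayugint] → [tayugint]
C Stop Lenition: [tayugint] → [tayuhint]

[tayuhint]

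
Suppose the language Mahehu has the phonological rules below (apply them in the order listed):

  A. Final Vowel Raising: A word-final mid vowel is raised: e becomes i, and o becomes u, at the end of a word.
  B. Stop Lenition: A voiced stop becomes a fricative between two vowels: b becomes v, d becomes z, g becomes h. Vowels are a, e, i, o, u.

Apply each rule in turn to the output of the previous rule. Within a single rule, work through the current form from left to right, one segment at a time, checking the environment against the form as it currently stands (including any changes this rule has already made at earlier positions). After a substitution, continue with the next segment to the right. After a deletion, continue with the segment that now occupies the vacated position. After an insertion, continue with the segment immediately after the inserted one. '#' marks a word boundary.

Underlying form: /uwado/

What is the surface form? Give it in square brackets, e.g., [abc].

A Final Vowel Raising: [uwado] → [uwadu]
B Stop Lenition: [uwadu] → [uwazu]

[uwazu]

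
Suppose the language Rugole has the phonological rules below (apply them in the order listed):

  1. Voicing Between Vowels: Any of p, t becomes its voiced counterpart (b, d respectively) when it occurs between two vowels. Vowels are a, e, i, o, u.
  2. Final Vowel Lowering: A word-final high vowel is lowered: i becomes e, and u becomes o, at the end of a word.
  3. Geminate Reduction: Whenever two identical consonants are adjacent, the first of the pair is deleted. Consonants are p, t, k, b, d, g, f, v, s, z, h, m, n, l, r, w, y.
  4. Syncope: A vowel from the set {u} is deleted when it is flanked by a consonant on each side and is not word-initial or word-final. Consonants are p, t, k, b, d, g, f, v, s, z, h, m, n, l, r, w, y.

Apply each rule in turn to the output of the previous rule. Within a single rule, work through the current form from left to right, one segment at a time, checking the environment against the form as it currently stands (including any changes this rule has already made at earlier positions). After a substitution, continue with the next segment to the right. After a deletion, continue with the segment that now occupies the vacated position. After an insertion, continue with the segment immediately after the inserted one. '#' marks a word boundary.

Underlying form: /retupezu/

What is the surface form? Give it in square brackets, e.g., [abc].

[redbezo]

1 Voicing Between Vowels: [retupezu] → [redubezu]
2 Final Vowel Lowering: [redubezu] → [redubezo]
3 Geminate Reduction: no change — [redubezo]
4 Syncope: [redubezo] → [redbezo]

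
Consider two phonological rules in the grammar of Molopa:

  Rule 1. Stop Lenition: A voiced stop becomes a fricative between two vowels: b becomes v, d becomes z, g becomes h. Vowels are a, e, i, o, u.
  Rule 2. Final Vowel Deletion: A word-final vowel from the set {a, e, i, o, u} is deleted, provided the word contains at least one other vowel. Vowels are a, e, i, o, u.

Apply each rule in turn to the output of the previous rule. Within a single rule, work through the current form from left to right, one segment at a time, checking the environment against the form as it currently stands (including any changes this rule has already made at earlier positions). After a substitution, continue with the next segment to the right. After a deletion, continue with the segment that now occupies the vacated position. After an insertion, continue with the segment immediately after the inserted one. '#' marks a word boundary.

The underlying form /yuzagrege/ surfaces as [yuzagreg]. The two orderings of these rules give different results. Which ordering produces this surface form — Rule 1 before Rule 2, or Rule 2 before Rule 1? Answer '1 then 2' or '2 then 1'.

2 then 1

Order 1 then 2:
  1 Stop Lenition: [yuzagrege] → [yuzagrehe]
  2 Final Vowel Deletion: [yuzagrehe] → [yuzagreh]
  result: [yuzagreh]
Order 2 then 1:
  2 Final Vowel Deletion: [yuzagrege] → [yuzagreg]
  1 Stop Lenition: no change — [yuzagreg]
  result: [yuzagreg]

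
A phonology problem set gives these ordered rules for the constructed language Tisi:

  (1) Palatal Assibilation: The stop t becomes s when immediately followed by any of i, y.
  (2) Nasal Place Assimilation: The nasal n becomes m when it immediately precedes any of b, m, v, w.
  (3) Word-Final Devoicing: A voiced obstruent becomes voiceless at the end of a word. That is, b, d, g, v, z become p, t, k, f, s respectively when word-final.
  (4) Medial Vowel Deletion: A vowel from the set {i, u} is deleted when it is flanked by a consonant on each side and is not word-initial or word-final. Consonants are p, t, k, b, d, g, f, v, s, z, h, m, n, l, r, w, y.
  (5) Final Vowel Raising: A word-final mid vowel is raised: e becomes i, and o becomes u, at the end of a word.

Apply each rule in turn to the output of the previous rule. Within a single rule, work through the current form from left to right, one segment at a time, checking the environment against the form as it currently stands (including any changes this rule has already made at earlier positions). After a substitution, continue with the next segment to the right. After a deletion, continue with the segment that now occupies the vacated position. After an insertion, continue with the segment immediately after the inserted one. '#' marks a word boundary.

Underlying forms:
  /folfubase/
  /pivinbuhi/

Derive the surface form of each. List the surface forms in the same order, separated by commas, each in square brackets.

[folfbasi], [pvmbhi]

/folfubase/:
  (1) Palatal Assibilation: no change — [folfubase]
  (2) Nasal Place Assimilation: no change — [folfubase]
  (3) Word-Final Devoicing: no change — [folfubase]
  (4) Medial Vowel Deletion: [folfubase] → [folfbase]
  (5) Final Vowel Raising: [folfbase] → [folfbasi]
/pivinbuhi/:
  (1) Palatal Assibilation: no change — [pivinbuhi]
  (2) Nasal Place Assimilation: [pivinbuhi] → [pivimbuhi]
  (3) Word-Final Devoicing: no change — [pivimbuhi]
  (4) Medial Vowel Deletion: [pivimbuhi] → [pvmbhi]
  (5) Final Vowel Raising: no change — [pvmbhi]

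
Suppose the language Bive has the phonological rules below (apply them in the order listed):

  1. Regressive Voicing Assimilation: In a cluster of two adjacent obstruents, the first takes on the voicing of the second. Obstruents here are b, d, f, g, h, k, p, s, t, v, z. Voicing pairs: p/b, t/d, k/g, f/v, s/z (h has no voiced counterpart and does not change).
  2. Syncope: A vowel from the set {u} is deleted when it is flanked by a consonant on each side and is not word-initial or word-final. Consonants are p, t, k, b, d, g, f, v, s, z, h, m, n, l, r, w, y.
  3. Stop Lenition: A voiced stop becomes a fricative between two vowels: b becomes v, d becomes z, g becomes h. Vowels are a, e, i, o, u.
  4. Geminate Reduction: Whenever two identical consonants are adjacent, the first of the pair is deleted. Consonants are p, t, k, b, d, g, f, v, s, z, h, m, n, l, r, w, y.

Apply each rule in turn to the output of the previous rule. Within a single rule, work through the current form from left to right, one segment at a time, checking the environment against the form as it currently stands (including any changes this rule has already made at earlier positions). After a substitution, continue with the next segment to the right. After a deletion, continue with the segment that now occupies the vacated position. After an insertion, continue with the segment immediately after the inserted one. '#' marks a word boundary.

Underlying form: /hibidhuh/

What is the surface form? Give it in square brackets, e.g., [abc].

[hivith]

1 Regressive Voicing Assimilation: [hibidhuh] → [hibithuh]
2 Syncope: [hibithuh] → [hibithh]
3 Stop Lenition: [hibithh] → [hivithh]
4 Geminate Reduction: [hivithh] → [hivith]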